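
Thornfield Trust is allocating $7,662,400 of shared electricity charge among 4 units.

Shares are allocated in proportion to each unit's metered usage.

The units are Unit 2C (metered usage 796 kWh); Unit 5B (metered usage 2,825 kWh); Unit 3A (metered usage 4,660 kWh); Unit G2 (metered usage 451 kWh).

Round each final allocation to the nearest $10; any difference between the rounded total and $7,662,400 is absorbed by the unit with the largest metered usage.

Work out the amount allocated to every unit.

Metered usage total: 8,732.
Raw shares: Unit 2C 796/8,732 × $7,662,400 = 698,496.38; Unit 5B 2,825/8,732 × $7,662,400 = 2,478,960.15; Unit 3A 4,660/8,732 × $7,662,400 = 4,089,187.36; Unit G2 451/8,732 × $7,662,400 = 395,756.12.
Rounded to nearest $10: Unit 2C $698,500; Unit 5B $2,478,960; Unit 3A $4,089,190; Unit G2 $395,760. Sum = $7,662,410.
Difference $7,662,400 − $7,662,410 = −$10 applied to largest metered usage (Unit 3A): Unit 3A becomes $4,089,180.

Unit 2C: $698,500 · Unit 5B: $2,478,960 · Unit 3A: $4,089,180 · Unit G2: $395,760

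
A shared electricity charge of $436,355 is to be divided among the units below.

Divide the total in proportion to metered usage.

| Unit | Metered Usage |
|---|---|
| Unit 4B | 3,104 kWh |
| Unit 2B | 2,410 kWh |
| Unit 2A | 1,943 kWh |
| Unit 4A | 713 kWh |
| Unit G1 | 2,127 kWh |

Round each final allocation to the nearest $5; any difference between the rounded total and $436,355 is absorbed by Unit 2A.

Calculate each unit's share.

Metered usage total: 10,297.
Pro-rata amounts: Unit 4B 3,104/10,297 × $436,355 = 131,537.92; Unit 2B 2,410/10,297 × $436,355 = 102,128.34; Unit 2A 1,943/10,297 × $436,355 = 82,338.33; Unit 4A 713/10,297 × $436,355 = 30,214.73; Unit G1 2,127/10,297 × $436,355 = 90,135.68.
At nearest $5: Unit 4B $131,540; Unit 2B $102,130; Unit 2A $82,340; Unit 4A $30,215; Unit G1 $90,135. Sum = $436,360.
Difference $436,355 − $436,360 = −$5 applied to Unit 2A: Unit 2A becomes $82,335.

Unit 4B: $131,540 · Unit 2B: $102,130 · Unit 2A: $82,335 · Unit 4A: $30,215 · Unit G1: $90,135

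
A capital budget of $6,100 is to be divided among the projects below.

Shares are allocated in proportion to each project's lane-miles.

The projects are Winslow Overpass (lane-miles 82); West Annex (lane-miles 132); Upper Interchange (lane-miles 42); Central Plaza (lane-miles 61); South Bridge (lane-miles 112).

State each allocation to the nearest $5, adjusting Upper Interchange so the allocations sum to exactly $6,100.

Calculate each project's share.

Winslow Overpass: $1,165 | West Annex: $1,875 | Upper Interchange: $600 | Central Plaza: $865 | South Bridge: $1,595

Total lane-miles = 429.
Unrounded shares: Winslow Overpass 82/429 × $6,100 = 1,165.97; West Annex 132/429 × $6,100 = 1,876.92; Upper Interchange 42/429 × $6,100 = 597.20; Central Plaza 61/429 × $6,100 = 867.37; South Bridge 112/429 × $6,100 = 1,592.54.
At nearest $5: Winslow Overpass $1,165; West Annex $1,875; Upper Interchange $595; Central Plaza $865; South Bridge $1,595. Sum = $6,095.
Difference $6,100 − $6,095 = +$5 applied to Upper Interchange: Upper Interchange becomes $600.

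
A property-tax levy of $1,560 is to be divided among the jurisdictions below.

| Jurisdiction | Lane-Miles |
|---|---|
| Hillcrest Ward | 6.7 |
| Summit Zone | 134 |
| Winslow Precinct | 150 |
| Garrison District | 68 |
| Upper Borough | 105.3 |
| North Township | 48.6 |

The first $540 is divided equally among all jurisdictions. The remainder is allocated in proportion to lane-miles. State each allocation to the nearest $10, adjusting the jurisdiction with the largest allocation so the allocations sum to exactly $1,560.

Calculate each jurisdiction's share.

Hillcrest Ward: $100 · Summit Zone: $360 · Winslow Precinct: $380 · Garrison District: $230 · Upper Borough: $300 · North Township: $190

Equal tier: $540 ÷ 6 = $90 apiece.
Remainder $1,020 by lane-miles (total 512.6): Hillcrest Ward 13.33 → $10; Summit Zone 266.64 → $270; Winslow Precinct 298.48 → $300; Garrison District 135.31 → $140; Upper Borough 209.53 → $210; North Township 96.71 → $100.
Rounding difference −$10 on remainder applied to Winslow Precinct.
Totals: Hillcrest Ward $90 + $10 = $100; Summit Zone $90 + $270 = $360; Winslow Precinct $90 + $290 = $380; Garrison District $90 + $140 = $230; Upper Borough $90 + $210 = $300; North Township $90 + $100 = $190.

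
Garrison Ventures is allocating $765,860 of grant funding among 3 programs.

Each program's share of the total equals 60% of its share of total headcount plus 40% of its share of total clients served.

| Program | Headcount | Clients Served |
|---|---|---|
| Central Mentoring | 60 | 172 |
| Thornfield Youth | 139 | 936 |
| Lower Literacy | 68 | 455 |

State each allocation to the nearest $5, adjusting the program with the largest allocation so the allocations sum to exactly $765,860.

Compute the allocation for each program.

Totals — headcount 267, clients served 1,563.
Blended shares (60% headcount + 40% clients served): Central Mentoring 0.1788; Thornfield Youth 0.5519; Lower Literacy 0.2693.
Proportional shares: Central Mentoring 136,973.58; Thornfield Youth 422,677.29; Lower Literacy 206,209.13.
Rounded to nearest $5: Central Mentoring $136,975; Thornfield Youth $422,675; Lower Literacy $206,210. Sum = $765,860.
Rounded total matches; no reconciliation needed.

Central Mentoring: $136,975; Thornfield Youth: $422,675; Lower Literacy: $206,210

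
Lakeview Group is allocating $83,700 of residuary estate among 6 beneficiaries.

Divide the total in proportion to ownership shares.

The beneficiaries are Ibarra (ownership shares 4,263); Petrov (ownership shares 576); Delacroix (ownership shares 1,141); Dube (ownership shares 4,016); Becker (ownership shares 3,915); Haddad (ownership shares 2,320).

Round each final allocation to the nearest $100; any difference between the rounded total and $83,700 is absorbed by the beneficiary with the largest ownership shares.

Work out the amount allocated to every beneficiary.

Ibarra: $21,900 | Petrov: $3,000 | Delacroix: $5,900 | Dube: $20,700 | Becker: $20,200 | Haddad: $12,000

Ownership shares total: 16,231.
Proportional shares: Ibarra 4,263/16,231 × $83,700 = 21,983.43; Petrov 576/16,231 × $83,700 = 2,970.32; Delacroix 1,141/16,231 × $83,700 = 5,883.91; Dube 4,016/16,231 × $83,700 = 20,709.70; Becker 3,915/16,231 × $83,700 = 20,188.87; Haddad 2,320/16,231 × $83,700 = 11,963.77.
At nearest $100: Ibarra $22,000; Petrov $3,000; Delacroix $5,900; Dube $20,700; Becker $20,200; Haddad $12,000. Sum = $83,800.
Difference $83,700 − $83,800 = −$100 applied to largest ownership shares (Ibarra): Ibarra becomes $21,900.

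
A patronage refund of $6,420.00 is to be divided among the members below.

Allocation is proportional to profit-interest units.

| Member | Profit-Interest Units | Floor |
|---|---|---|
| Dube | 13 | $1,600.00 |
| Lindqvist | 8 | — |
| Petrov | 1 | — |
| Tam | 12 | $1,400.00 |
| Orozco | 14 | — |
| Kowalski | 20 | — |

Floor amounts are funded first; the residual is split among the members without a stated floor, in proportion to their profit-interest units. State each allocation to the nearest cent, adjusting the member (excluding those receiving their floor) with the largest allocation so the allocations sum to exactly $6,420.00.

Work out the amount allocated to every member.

Guaranteed amounts: Dube $1,600.00; Tam $1,400.00. Balance $3,420.00.
Balance split over remaining profit-interest units 43: Lindqvist 636.2791 → $636.28; Petrov 79.5349 → $79.53; Orozco 1,113.4884 → $1,113.49; Kowalski 1,590.6977 → $1,590.70.

Dube: $1,600.00; Lindqvist: $636.28; Petrov: $79.53; Tam: $1,400.00; Orozco: $1,113.49; Kowalski: $1,590.70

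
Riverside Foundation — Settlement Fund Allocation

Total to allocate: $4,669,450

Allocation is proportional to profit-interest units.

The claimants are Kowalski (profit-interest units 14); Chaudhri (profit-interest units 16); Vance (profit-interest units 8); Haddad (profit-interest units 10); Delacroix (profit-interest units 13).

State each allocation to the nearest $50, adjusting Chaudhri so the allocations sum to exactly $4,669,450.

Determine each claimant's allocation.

Sum of profit-interest units: 61.
Proportional shares: Kowalski 14/61 × $4,669,450 = 1,071,677.05; Chaudhri 16/61 × $4,669,450 = 1,224,773.77; Vance 8/61 × $4,669,450 = 612,386.89; Haddad 10/61 × $4,669,450 = 765,483.61; Delacroix 13/61 × $4,669,450 = 995,128.69.
Rounded to nearest $50: Kowalski $1,071,700; Chaudhri $1,224,750; Vance $612,400; Haddad $765,500; Delacroix $995,150. Sum = $4,669,500.
Difference $4,669,450 − $4,669,500 = −$50 applied to Chaudhri: Chaudhri becomes $1,224,700.

Kowalski: $1,071,700 · Chaudhri: $1,224,700 · Vance: $612,400 · Haddad: $765,500 · Delacroix: $995,150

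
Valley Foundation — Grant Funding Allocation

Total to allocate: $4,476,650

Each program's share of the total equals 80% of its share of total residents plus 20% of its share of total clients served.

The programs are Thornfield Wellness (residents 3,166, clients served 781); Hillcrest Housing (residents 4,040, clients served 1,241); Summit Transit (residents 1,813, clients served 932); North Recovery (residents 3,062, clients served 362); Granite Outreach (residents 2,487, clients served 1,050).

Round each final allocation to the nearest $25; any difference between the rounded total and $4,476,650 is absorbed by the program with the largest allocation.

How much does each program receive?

Residents total 14,568; clients served total 4,366.
Composite weights (80% residents + 20% clients served): Thornfield Wellness 0.2096; Hillcrest Housing 0.2787; Summit Transit 0.1423; North Recovery 0.1847; Granite Outreach 0.1847.
Proportional shares: Thornfield Wellness 938,471.34; Hillcrest Housing 1,247,662.49; Summit Transit 636,822.36; North Recovery 826,980.74; Granite Outreach 826,713.06.
At nearest $25: Thornfield Wellness $938,475; Hillcrest Housing $1,247,650; Summit Transit $636,825; North Recovery $826,975; Granite Outreach $826,725. Sum = $4,476,650.
Rounded total matches; no reconciliation needed.

Thornfield Wellness: $938,475 · Hillcrest Housing: $1,247,650 · Summit Transit: $636,825 · North Recovery: $826,975 · Granite Outreach: $826,725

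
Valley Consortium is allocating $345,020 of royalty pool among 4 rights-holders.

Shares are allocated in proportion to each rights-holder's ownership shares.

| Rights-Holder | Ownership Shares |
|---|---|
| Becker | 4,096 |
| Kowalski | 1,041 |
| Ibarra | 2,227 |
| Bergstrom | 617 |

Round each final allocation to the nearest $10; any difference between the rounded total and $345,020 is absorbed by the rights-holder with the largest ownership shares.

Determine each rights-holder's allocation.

Combined ownership shares = 7,981.
Raw shares: Becker 4,096/7,981 × $345,020 = 177,070.78; Kowalski 1,041/7,981 × $345,020 = 45,002.61; Ibarra 2,227/7,981 × $345,020 = 96,273.59; Bergstrom 617/7,981 × $345,020 = 26,673.02.
After rounding ($10): Becker $177,070; Kowalski $45,000; Ibarra $96,270; Bergstrom $26,670. Sum = $345,010.
Difference $345,020 − $345,010 = +$10 applied to largest ownership shares (Becker): Becker becomes $177,080.

Becker: $177,080; Kowalski: $45,000; Ibarra: $96,270; Bergstrom: $26,670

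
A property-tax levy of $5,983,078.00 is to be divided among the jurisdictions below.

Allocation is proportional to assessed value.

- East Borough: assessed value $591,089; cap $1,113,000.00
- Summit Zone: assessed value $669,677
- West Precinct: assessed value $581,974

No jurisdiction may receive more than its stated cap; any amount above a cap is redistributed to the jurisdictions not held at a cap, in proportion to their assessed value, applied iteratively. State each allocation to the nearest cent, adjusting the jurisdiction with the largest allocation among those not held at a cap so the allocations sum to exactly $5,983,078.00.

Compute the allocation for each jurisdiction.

Combined assessed value = 1,842,740.
Unconstrained shares: East Borough 1,919,170.1444; Summit Zone 2,174,332.6382; West Precinct 1,889,575.2173.
Capped: East Borough ($1,113,000.00); remaining pool $4,870,078.00 reallocated over remaining assessed value 1,251,651.
Redistributed shares: Summit Zone 2,605,661.8217 → $2,605,661.82; West Precinct 2,264,416.1783 → $2,264,416.18.

East Borough: $1,113,000.00 | Summit Zone: $2,605,661.82 | West Precinct: $2,264,416.18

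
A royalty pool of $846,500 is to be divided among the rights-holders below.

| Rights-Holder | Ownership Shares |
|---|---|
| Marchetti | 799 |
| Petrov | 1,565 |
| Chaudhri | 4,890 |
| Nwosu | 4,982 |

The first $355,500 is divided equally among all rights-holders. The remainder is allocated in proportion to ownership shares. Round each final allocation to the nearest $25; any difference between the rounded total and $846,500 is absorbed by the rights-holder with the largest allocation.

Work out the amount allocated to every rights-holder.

Marchetti: $120,925; Petrov: $151,675; Chaudhri: $285,100; Nwosu: $288,800

$355,500 shared equally gives $88,875 per rights-holder.
Remainder $491,000 by ownership shares (total 12,236): Marchetti 32,061.87 → $32,050; Petrov 62,799.53 → $62,800; Chaudhri 196,223.44 → $196,225; Nwosu 199,915.17 → $199,925.
Totals: Marchetti $88,875 + $32,050 = $120,925; Petrov $88,875 + $62,800 = $151,675; Chaudhri $88,875 + $196,225 = $285,100; Nwosu $88,875 + $199,925 = $288,800.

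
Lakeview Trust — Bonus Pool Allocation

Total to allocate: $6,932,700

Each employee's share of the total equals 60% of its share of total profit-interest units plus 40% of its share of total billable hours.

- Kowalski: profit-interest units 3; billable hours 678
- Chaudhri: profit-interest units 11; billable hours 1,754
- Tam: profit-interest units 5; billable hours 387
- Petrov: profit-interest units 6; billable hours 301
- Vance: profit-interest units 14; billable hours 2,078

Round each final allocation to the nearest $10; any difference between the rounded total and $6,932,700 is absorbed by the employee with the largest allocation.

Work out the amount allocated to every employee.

Kowalski: $681,680 · Chaudhri: $2,108,970 · Tam: $739,750 · Petrov: $800,520 · Vance: $2,601,780

Totals — profit-interest units 39, billable hours 5,198.
Blended shares (60% profit-interest units + 40% billable hours): Kowalski 0.0983; Chaudhri 0.3042; Tam 0.1067; Petrov 0.1155; Vance 0.3753.
Proportional shares: Kowalski 681,676.86; Chaudhri 2,108,967.27; Tam 739,745.17; Petrov 800,521.97; Vance 2,601,788.74.
Rounded to nearest $10: Kowalski $681,680; Chaudhri $2,108,970; Tam $739,750; Petrov $800,520; Vance $2,601,790. Sum = $6,932,710.
Difference $6,932,700 − $6,932,710 = −$10 applied to largest allocation (Vance): Vance becomes $2,601,780.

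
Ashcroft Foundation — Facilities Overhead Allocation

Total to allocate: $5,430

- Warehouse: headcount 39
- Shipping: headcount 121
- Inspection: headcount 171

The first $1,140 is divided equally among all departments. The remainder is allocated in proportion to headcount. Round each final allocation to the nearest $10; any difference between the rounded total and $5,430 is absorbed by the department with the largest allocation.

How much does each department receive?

$1,140 shared equally gives $380 per department.
Remainder $4,290 by headcount (total 331): Warehouse 505.47 → $510; Shipping 1,568.25 → $1,570; Inspection 2,216.28 → $2,220.
Rounding difference −$10 on remainder applied to Inspection.
Totals: Warehouse $380 + $510 = $890; Shipping $380 + $1,570 = $1,950; Inspection $380 + $2,210 = $2,590.

Warehouse: $890 | Shipping: $1,950 | Inspection: $2,590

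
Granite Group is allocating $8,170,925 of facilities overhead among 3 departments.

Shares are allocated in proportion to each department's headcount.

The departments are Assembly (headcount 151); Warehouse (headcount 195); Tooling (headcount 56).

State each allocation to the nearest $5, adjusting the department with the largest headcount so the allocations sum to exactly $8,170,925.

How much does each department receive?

Assembly: $3,069,180 · Warehouse: $3,963,505 · Tooling: $1,138,240

Headcount total: 151 + 195 + 56 = 402.
Raw shares: Assembly 3,069,178.30; Warehouse 3,963,508.40; Tooling 1,138,238.31.
After rounding ($5): Assembly $3,069,180; Warehouse $3,963,510; Tooling $1,138,240. Sum = $8,170,930.
Difference $8,170,925 − $8,170,930 = −$5 applied to largest headcount (Warehouse): Warehouse becomes $3,963,505.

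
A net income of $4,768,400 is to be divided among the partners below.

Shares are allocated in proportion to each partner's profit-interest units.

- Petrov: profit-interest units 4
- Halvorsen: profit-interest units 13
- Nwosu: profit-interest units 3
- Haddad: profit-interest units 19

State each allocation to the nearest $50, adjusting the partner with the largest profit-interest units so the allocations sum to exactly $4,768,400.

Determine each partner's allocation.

Sum of profit-interest units: 4 + 13 + 3 + 19 = 39.
Proportional shares: Petrov 489,066.67; Halvorsen 1,589,466.67; Nwosu 366,800.00; Haddad 2,323,066.67.
Rounded to nearest $50: Petrov $489,050; Halvorsen $1,589,450; Nwosu $366,800; Haddad $2,323,050. Sum = $4,768,350.
Difference $4,768,400 − $4,768,350 = +$50 applied to largest profit-interest units (Haddad): Haddad becomes $2,323,100.

Petrov: $489,050 | Halvorsen: $1,589,450 | Nwosu: $366,800 | Haddad: $2,323,100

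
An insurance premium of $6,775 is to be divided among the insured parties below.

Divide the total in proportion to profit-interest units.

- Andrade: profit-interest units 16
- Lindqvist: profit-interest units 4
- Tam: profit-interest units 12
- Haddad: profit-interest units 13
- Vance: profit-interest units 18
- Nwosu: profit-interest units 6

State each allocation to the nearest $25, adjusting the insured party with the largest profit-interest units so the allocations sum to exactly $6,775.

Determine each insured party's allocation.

Combined profit-interest units = 69.
Proportional shares: Andrade 16/69 × $6,775 = 1,571.01; Lindqvist 4/69 × $6,775 = 392.75; Tam 12/69 × $6,775 = 1,178.26; Haddad 13/69 × $6,775 = 1,276.45; Vance 18/69 × $6,775 = 1,767.39; Nwosu 6/69 × $6,775 = 589.13.
At nearest $25: Andrade $1,575; Lindqvist $400; Tam $1,175; Haddad $1,275; Vance $1,775; Nwosu $600. Sum = $6,800.
Difference $6,775 − $6,800 = −$25 applied to largest profit-interest units (Vance): Vance becomes $1,750.

Andrade: $1,575; Lindqvist: $400; Tam: $1,175; Haddad: $1,275; Vance: $1,750; Nwosu: $600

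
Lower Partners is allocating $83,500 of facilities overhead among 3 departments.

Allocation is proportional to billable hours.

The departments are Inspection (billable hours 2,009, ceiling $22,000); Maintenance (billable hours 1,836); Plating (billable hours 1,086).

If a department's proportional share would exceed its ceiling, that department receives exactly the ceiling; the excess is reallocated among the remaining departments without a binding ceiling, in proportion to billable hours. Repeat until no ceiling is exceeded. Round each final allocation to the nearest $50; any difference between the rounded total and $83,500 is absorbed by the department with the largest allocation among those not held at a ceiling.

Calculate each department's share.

Inspection: $22,000 · Maintenance: $38,650 · Plating: $22,850

Sum of billable hours: 4,931.
Unconstrained shares: Inspection 34,019.77; Maintenance 31,090.25; Plating 18,389.98.
Cap binds for Inspection ($22,000); balance $61,500 reallocated over remaining billable hours 2,922.
Remaining shares: Maintenance 38,642.71 → $38,650; Plating 22,857.29 → $22,850.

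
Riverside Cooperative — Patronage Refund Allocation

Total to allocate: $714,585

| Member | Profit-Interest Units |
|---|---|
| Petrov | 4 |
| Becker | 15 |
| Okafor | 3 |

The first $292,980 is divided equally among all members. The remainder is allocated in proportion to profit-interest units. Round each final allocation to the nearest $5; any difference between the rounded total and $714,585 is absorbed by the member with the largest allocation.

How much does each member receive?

Petrov: $174,315 · Becker: $385,120 · Okafor: $155,150

$292,980 shared equally gives $97,660 per member.
Remainder $421,605 by profit-interest units (total 22): Petrov 76,655.45 → $76,655; Becker 287,457.95 → $287,460; Okafor 57,491.59 → $57,490.
Totals: Petrov $97,660 + $76,655 = $174,315; Becker $97,660 + $287,460 = $385,120; Okafor $97,660 + $57,490 = $155,150.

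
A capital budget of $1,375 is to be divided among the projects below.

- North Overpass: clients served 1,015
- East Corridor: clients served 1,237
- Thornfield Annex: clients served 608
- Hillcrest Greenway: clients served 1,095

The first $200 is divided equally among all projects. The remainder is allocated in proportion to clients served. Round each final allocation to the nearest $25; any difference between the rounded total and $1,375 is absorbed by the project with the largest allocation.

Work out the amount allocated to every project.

$200 shared equally gives $50 per project.
Remainder $1,175 by clients served (total 3,955): North Overpass 301.55 → $300; East Corridor 367.50 → $375; Thornfield Annex 180.63 → $175; Hillcrest Greenway 325.32 → $325.
Totals: North Overpass $50 + $300 = $350; East Corridor $50 + $375 = $425; Thornfield Annex $50 + $175 = $225; Hillcrest Greenway $50 + $325 = $375.

North Overpass: $350 · East Corridor: $425 · Thornfield Annex: $225 · Hillcrest Greenway: $375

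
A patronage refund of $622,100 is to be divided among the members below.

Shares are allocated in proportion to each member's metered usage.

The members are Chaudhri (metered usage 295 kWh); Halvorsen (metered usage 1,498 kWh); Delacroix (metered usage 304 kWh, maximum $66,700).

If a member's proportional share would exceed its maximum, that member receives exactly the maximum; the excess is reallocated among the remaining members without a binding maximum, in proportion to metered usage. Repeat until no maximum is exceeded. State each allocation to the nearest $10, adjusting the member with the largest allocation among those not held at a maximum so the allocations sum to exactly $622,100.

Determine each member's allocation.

Metered usage total: 2,097.
Pro-rata shares before constraints: Chaudhri 87,515.26; Halvorsen 444,399.52; Delacroix 90,185.22.
Capped: Delacroix ($66,700); balance $555,400 reallocated over remaining metered usage 1,793.
Remaining shares: Chaudhri 91,379.25 → $91,380; Halvorsen 464,020.75 → $464,020.

Chaudhri: $91,380 · Halvorsen: $464,020 · Delacroix: $66,700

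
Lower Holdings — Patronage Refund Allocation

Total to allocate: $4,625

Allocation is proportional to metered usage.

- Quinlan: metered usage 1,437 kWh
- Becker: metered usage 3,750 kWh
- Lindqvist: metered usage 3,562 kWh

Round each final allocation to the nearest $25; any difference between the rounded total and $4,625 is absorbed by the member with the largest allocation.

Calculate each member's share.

Quinlan: $750 · Becker: $2,000 · Lindqvist: $1,875

Sum of metered usage: 8,749.
Raw shares: Quinlan 1,437/8,749 × $4,625 = 759.64; Becker 3,750/8,749 × $4,625 = 1,982.37; Lindqvist 3,562/8,749 × $4,625 = 1,882.99.
Rounded to nearest $25: Quinlan $750; Becker $1,975; Lindqvist $1,875. Sum = $4,600.
Difference $4,625 − $4,600 = +$25 applied to largest allocation (Becker): Becker becomes $2,000.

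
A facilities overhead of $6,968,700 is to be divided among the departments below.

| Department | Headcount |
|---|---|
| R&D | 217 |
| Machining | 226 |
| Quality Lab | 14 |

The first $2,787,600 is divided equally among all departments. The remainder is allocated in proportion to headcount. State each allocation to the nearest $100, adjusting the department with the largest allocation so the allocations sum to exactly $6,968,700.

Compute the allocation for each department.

First tranche $2,787,600 split equally: $929,200 each.
Remainder $4,181,100 by headcount (total 457): R&D 1,985,336.32 → $1,985,300; Machining 2,067,677.46 → $2,067,700; Quality Lab 128,086.21 → $128,100.
Totals: R&D $929,200 + $1,985,300 = $2,914,500; Machining $929,200 + $2,067,700 = $2,996,900; Quality Lab $929,200 + $128,100 = $1,057,300.

R&D: $2,914,500 · Machining: $2,996,900 · Quality Lab: $1,057,300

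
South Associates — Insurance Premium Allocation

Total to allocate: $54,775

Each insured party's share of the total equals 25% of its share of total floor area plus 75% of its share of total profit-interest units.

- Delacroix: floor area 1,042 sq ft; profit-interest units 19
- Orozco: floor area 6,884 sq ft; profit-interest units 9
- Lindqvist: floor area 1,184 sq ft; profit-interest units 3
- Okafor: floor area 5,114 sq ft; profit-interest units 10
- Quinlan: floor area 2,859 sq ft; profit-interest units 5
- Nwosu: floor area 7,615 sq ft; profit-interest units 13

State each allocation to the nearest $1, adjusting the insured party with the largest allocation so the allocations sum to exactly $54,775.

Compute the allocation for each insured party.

Delacroix: $13,808 · Orozco: $10,083 · Lindqvist: $2,745 · Okafor: $9,798 · Quinlan: $5,067 · Nwosu: $13,274

Floor area total 24,698; profit-interest units total 59.
Combined weights (25% floor area + 75% profit-interest units): Delacroix 0.2521; Orozco 0.1841; Lindqvist 0.0501; Okafor 0.1789; Quinlan 0.0925; Nwosu 0.2423.
Raw shares: Delacroix 13,807.29; Orozco 10,083.45; Lindqvist 2,745.34; Okafor 9,798.37; Quinlan 5,066.63; Nwosu 13,273.92.
Rounded to nearest $1: Delacroix $13,807; Orozco $10,083; Lindqvist $2,745; Okafor $9,798; Quinlan $5,067; Nwosu $13,274. Sum = $54,774.
Difference $54,775 − $54,774 = +$1 applied to largest allocation (Delacroix): Delacroix becomes $13,808.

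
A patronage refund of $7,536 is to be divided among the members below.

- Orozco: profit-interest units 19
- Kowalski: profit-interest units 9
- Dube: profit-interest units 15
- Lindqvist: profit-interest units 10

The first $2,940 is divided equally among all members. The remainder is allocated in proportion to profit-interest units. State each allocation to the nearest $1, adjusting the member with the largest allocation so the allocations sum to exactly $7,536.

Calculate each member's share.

$2,940 shared equally gives $735 per member.
Remainder $4,596 by profit-interest units (total 53): Orozco 1,647.62 → $1,648; Kowalski 780.45 → $780; Dube 1,300.75 → $1,301; Lindqvist 867.17 → $867.
Totals: Orozco $735 + $1,648 = $2,383; Kowalski $735 + $780 = $1,515; Dube $735 + $1,301 = $2,036; Lindqvist $735 + $867 = $1,602.

Orozco: $2,383; Kowalski: $1,515; Dube: $2,036; Lindqvist: $1,602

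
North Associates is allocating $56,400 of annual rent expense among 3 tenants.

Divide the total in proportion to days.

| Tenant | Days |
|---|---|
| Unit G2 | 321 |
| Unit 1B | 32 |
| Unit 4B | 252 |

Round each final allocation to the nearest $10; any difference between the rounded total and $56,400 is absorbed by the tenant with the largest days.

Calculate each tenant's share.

Combined days = 321 + 32 + 252 = 605.
Pro-rata amounts: Unit G2 29,924.63; Unit 1B 2,983.14; Unit 4B 23,492.23.
At nearest $10: Unit G2 $29,920; Unit 1B $2,980; Unit 4B $23,490. Sum = $56,390.
Difference $56,400 − $56,390 = +$10 applied to largest days (Unit G2): Unit G2 becomes $29,930.

Unit G2: $29,930; Unit 1B: $2,980; Unit 4B: $23,490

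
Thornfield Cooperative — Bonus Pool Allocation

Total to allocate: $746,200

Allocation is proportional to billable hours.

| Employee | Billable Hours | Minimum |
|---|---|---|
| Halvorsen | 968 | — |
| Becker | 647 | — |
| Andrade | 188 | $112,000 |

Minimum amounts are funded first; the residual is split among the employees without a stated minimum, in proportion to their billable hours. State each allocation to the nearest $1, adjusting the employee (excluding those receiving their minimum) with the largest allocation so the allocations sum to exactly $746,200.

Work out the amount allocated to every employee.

Guaranteed amounts: Andrade $112,000. Balance $634,200.
Balance split over remaining billable hours 1,615: Halvorsen 380,127.31 → $380,127; Becker 254,072.69 → $254,073.

Halvorsen: $380,127; Becker: $254,073; Andrade: $112,000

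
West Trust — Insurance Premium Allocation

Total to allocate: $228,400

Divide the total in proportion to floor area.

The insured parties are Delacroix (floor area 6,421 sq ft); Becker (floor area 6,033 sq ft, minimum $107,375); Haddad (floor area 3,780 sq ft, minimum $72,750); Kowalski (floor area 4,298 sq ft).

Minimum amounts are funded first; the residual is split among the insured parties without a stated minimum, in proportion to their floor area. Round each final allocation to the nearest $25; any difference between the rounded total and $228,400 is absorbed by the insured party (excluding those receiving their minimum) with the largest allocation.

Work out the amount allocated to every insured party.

Minimums first: Becker $107,375; Haddad $72,750. Remaining pool $48,275.
Remaining pool split over remaining floor area 10,719: Delacroix 28,918.16 → $28,925; Kowalski 19,356.84 → $19,350.

Delacroix: $28,925; Becker: $107,375; Haddad: $72,750; Kowalski: $19,350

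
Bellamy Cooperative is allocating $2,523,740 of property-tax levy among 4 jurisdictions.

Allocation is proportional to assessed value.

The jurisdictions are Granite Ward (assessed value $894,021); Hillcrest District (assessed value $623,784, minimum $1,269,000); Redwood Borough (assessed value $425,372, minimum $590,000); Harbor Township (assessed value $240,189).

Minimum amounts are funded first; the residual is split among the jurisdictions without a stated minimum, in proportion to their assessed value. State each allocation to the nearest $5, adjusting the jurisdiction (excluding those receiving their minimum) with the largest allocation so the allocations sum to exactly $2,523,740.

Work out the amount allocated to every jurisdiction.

Granite Ward: $523,970 | Hillcrest District: $1,269,000 | Redwood Borough: $590,000 | Harbor Township: $140,770

Fund the minimums — Hillcrest District $1,269,000; Redwood Borough $590,000. Remaining pool $664,740.
Remaining pool split over remaining assessed value 1,134,210: Granite Ward 523,969.56 → $523,970; Harbor Township 140,770.44 → $140,770.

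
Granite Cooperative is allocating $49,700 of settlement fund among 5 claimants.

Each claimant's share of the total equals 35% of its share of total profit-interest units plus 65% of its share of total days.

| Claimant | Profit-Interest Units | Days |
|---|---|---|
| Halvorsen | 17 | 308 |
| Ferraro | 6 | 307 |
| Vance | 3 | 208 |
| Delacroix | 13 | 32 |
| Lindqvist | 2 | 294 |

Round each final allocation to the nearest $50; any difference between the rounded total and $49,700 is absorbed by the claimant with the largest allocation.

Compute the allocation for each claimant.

Halvorsen: $15,900; Ferraro: $11,200; Vance: $7,100; Delacroix: $6,400; Lindqvist: $9,100

Totals — profit-interest units 41, days 1,149.
Composite weights (35% profit-interest units + 65% days): Halvorsen 0.3194; Ferraro 0.2249; Vance 0.1433; Delacroix 0.1291; Lindqvist 0.1834.
Unrounded shares: Halvorsen 15,872.21; Ferraro 11,177.15; Vance 7,120.88; Delacroix 6,415.19; Lindqvist 9,114.57.
After rounding ($50): Halvorsen $15,850; Ferraro $11,200; Vance $7,100; Delacroix $6,400; Lindqvist $9,100. Sum = $49,650.
Difference $49,700 − $49,650 = +$50 applied to largest allocation (Halvorsen): Halvorsen becomes $15,900.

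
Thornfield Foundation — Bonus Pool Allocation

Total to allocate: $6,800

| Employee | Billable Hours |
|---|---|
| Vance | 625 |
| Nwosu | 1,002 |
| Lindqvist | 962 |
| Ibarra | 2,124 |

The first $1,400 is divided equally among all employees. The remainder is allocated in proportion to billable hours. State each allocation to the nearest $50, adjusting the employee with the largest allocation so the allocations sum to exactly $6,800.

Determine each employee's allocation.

Vance: $1,050 | Nwosu: $1,500 | Lindqvist: $1,450 | Ibarra: $2,800

Equal tier: $1,400 ÷ 4 = $350 apiece.
Remainder $5,400 by billable hours (total 4,713): Vance 716.10 → $700; Nwosu 1,148.06 → $1,150; Lindqvist 1,102.23 → $1,100; Ibarra 2,433.61 → $2,450.
Totals: Vance $350 + $700 = $1,050; Nwosu $350 + $1,150 = $1,500; Lindqvist $350 + $1,100 = $1,450; Ibarra $350 + $2,450 = $2,800.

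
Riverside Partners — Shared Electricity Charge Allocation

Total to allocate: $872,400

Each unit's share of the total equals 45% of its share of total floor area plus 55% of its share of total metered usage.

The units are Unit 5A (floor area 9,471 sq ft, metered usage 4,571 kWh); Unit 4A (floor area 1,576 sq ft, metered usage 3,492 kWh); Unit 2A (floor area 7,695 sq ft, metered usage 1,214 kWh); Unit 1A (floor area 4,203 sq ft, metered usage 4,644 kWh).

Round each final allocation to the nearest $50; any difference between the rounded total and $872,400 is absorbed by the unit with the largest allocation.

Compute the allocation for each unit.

Totals — floor area 22,945, metered usage 13,921.
Blended shares (45% floor area + 55% metered usage): Unit 5A 0.3663; Unit 4A 0.1689; Unit 2A 0.1989; Unit 1A 0.2659.
Unrounded shares: Unit 5A 319,595.38; Unit 4A 147,324.74; Unit 2A 173,501.81; Unit 1A 231,978.07.
At nearest $50: Unit 5A $319,600; Unit 4A $147,300; Unit 2A $173,500; Unit 1A $232,000. Sum = $872,400.
Sum already equals the total — no adjustment.

Unit 5A: $319,600; Unit 4A: $147,300; Unit 2A: $173,500; Unit 1A: $232,000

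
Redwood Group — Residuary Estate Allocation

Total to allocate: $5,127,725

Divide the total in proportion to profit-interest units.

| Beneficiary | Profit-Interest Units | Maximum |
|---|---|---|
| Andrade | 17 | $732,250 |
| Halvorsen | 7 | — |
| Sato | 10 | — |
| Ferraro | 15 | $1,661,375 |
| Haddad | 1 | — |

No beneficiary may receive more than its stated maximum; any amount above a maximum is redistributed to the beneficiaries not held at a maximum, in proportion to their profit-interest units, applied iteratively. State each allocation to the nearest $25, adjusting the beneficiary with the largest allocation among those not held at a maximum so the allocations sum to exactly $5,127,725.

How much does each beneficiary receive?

Sum of profit-interest units: 50.
Unconstrained shares: Andrade 1,743,426.50; Halvorsen 717,881.50; Sato 1,025,545.00; Ferraro 1,538,317.50; Haddad 102,554.50.
Cap binds for Andrade ($732,250); balance $4,395,475 reallocated over remaining profit-interest units 33.
Cap binds for Ferraro ($1,661,375); balance $2,734,100 reallocated over remaining profit-interest units 18.
Remaining shares: Halvorsen 1,063,261.11 → $1,063,250; Sato 1,518,944.44 → $1,518,950; Haddad 151,894.44 → $151,900.

Andrade: $732,250; Halvorsen: $1,063,250; Sato: $1,518,950; Ferraro: $1,661,375; Haddad: $151,900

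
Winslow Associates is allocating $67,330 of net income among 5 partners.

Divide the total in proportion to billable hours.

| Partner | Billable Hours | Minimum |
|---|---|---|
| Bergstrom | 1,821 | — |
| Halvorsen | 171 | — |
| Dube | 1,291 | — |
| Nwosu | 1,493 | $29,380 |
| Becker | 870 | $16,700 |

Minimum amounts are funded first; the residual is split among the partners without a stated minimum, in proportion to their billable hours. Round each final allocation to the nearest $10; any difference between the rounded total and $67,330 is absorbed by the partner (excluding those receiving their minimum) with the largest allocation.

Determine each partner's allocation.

Bergstrom: $11,780 · Halvorsen: $1,110 · Dube: $8,360 · Nwosu: $29,380 · Becker: $16,700

Fund the minimums — Nwosu $29,380; Becker $16,700. Remaining pool $21,250.
Remaining pool split over remaining billable hours 3,283: Bergstrom 11,786.86 → $11,790; Halvorsen 1,106.84 → $1,110; Dube 8,356.31 → $8,360.
Rounding difference −$10 applied to Bergstrom → $11,780.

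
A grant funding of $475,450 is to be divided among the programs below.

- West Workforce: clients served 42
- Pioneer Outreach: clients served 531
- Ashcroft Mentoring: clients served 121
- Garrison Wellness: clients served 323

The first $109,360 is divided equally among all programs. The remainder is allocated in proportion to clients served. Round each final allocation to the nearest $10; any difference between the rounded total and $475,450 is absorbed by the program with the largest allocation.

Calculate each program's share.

$109,360 shared equally gives $27,340 per program.
Remainder $366,090 by clients served (total 1,017): West Workforce 15,118.76 → $15,120; Pioneer Outreach 191,144.34 → $191,140; Ashcroft Mentoring 43,556.43 → $43,560; Garrison Wellness 116,270.47 → $116,270.
Totals: West Workforce $27,340 + $15,120 = $42,460; Pioneer Outreach $27,340 + $191,140 = $218,480; Ashcroft Mentoring $27,340 + $43,560 = $70,900; Garrison Wellness $27,340 + $116,270 = $143,610.

West Workforce: $42,460 · Pioneer Outreach: $218,480 · Ashcroft Mentoring: $70,900 · Garrison Wellness: $143,610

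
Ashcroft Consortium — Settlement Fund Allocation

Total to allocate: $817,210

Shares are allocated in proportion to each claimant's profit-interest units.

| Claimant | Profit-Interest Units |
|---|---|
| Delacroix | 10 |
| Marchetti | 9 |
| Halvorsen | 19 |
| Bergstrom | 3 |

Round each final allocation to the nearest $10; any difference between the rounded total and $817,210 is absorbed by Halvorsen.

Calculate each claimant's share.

Sum of profit-interest units: 41.
Pro-rata amounts: Delacroix 10/41 × $817,210 = 199,319.51; Marchetti 9/41 × $817,210 = 179,387.56; Halvorsen 19/41 × $817,210 = 378,707.07; Bergstrom 3/41 × $817,210 = 59,795.85.
Rounded to nearest $10: Delacroix $199,320; Marchetti $179,390; Halvorsen $378,710; Bergstrom $59,800. Sum = $817,220.
Difference $817,210 − $817,220 = −$10 applied to Halvorsen: Halvorsen becomes $378,700.

Delacroix: $199,320; Marchetti: $179,390; Halvorsen: $378,700; Bergstrom: $59,800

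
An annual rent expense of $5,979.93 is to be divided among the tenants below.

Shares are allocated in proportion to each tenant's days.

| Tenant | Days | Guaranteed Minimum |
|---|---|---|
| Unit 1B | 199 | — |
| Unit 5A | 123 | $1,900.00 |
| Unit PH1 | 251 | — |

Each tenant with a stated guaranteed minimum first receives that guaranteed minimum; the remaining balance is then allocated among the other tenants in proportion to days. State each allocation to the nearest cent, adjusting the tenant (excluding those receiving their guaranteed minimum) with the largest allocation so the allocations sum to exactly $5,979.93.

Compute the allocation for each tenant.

Unit 1B: $1,804.24; Unit 5A: $1,900.00; Unit PH1: $2,275.69

Guaranteed amounts: Unit 5A $1,900.00. Residual $4,079.93.
Residual split over remaining days 450: Unit 1B 1,804.2357 → $1,804.24; Unit PH1 2,275.6943 → $2,275.69.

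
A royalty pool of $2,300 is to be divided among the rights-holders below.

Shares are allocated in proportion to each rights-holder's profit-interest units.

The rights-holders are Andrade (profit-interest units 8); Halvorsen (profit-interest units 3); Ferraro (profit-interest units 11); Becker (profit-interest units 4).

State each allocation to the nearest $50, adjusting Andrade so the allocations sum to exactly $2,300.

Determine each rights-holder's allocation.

Andrade: $750 | Halvorsen: $250 | Ferraro: $950 | Becker: $350

Sum of profit-interest units: 26.
Pro-rata amounts: Andrade 8/26 × $2,300 = 707.69; Halvorsen 3/26 × $2,300 = 265.38; Ferraro 11/26 × $2,300 = 973.08; Becker 4/26 × $2,300 = 353.85.
At nearest $50: Andrade $700; Halvorsen $250; Ferraro $950; Becker $350. Sum = $2,250.
Difference $2,300 − $2,250 = +$50 applied to Andrade: Andrade becomes $750.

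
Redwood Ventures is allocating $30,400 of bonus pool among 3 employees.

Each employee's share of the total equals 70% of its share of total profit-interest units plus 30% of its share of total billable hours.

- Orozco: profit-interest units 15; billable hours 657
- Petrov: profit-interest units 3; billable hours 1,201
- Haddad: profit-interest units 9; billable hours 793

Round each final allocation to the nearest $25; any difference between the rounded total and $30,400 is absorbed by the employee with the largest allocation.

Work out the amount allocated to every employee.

Orozco: $14,075 · Petrov: $6,500 · Haddad: $9,825

Totals — profit-interest units 27, billable hours 2,651.
Blended shares (70% profit-interest units + 30% billable hours): Orozco 0.4632; Petrov 0.2137; Haddad 0.3231.
Pro-rata amounts: Orozco 14,082.44; Petrov 6,496.14; Haddad 9,821.42.
After rounding ($25): Orozco $14,075; Petrov $6,500; Haddad $9,825. Sum = $30,400.
Sum already equals the total — no adjustment.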